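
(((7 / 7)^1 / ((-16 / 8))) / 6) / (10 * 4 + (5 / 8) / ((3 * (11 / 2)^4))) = -14641 / 7027720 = -0.00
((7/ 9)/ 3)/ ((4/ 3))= 0.19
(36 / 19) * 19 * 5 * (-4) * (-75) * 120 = 6480000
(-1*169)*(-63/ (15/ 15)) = 10647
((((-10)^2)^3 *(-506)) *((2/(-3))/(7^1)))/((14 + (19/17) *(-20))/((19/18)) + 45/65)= -4249388000000/636741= -6673652.24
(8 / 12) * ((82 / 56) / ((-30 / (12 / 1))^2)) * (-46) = -3772 / 525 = -7.18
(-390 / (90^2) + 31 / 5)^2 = 2758921 / 72900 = 37.85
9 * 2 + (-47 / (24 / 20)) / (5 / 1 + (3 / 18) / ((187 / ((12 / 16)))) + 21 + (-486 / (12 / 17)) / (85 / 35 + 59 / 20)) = 2112500762 / 114909999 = 18.38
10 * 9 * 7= 630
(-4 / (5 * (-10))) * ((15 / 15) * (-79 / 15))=-158 / 375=-0.42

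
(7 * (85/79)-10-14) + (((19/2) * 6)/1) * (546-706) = -721781/79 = -9136.47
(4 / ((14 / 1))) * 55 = 110 / 7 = 15.71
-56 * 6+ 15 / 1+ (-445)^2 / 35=37358 / 7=5336.86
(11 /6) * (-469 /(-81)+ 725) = 325567 /243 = 1339.78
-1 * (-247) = 247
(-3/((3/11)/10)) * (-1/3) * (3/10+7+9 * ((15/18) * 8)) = 7403/3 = 2467.67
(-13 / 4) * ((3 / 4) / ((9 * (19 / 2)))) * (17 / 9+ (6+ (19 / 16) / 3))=-15509 / 65664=-0.24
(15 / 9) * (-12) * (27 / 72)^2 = -45 / 16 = -2.81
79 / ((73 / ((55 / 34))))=4345 / 2482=1.75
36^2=1296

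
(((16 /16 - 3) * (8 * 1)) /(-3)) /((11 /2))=32 /33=0.97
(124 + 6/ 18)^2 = 139129/ 9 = 15458.78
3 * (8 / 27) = 8 / 9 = 0.89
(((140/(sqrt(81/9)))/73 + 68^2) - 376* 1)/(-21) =-930452/4599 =-202.32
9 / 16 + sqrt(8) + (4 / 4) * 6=2 * sqrt(2) + 105 / 16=9.39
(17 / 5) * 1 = 17 / 5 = 3.40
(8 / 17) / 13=8 / 221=0.04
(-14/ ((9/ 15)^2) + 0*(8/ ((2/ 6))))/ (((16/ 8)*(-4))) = 175/ 36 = 4.86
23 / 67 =0.34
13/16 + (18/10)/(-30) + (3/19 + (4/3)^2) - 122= -8160929/68400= -119.31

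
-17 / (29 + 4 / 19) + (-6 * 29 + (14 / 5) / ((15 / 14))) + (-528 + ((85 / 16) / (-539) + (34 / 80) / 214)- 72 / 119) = -1270725939377 / 1813815850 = -700.58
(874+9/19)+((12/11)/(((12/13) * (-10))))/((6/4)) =2741228/3135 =874.39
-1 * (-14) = 14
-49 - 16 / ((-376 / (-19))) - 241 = -290.81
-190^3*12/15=-5487200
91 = 91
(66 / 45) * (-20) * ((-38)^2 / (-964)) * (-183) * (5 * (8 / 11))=-7046720 / 241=-29239.50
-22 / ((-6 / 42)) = 154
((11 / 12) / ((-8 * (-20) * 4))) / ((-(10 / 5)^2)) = -11 / 30720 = -0.00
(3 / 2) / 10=3 / 20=0.15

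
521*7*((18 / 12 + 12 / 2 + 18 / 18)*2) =61999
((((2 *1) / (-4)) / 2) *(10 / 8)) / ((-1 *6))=5 / 96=0.05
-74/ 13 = -5.69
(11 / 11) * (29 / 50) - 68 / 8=-198 / 25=-7.92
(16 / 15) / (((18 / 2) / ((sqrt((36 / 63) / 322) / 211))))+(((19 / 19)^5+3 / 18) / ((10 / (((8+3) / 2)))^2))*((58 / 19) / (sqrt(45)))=16*sqrt(46) / 4586085+24563*sqrt(5) / 342000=0.16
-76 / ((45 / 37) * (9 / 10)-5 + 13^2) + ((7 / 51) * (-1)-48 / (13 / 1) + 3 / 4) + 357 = 602732879 / 1705236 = 353.46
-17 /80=-0.21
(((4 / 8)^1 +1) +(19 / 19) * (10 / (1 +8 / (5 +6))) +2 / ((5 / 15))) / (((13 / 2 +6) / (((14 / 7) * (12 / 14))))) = 1212 / 665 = 1.82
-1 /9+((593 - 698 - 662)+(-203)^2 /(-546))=-842.59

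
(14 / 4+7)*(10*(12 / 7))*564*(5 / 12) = 42300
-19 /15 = -1.27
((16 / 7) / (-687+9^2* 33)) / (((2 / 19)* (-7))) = -76 / 48657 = -0.00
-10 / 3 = -3.33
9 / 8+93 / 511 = 5343 / 4088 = 1.31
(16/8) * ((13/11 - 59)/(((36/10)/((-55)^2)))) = -291500/3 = -97166.67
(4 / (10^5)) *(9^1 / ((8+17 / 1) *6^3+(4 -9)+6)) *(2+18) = 9 / 6751250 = 0.00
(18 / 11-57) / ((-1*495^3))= 203 / 444720375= 0.00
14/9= 1.56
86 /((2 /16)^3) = 44032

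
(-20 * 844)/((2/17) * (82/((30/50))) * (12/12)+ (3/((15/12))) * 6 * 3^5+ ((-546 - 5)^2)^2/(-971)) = 4179572400/23503389235739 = 0.00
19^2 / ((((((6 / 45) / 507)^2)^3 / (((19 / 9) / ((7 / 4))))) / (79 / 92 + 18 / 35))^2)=47078327608172438301209997761570702621661841696494140625 / 5202448384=9049263756842001241315919000000000000000000000.00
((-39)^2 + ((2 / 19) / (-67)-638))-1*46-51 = 1000576 / 1273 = 786.00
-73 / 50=-1.46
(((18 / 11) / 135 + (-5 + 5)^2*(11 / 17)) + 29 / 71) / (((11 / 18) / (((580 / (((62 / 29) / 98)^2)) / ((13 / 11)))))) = 532643467944 / 750541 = 709679.38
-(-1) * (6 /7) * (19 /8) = 57 /28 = 2.04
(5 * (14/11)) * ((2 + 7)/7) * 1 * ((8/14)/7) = 360/539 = 0.67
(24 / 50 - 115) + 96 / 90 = -8509 / 75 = -113.45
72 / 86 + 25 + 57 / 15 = 29.64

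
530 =530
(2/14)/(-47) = -1/329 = -0.00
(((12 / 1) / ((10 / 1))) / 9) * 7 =14 / 15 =0.93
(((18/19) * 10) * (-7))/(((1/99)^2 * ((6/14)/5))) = -144074700/19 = -7582878.95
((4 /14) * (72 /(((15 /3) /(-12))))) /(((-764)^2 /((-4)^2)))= -1728 /1276835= -0.00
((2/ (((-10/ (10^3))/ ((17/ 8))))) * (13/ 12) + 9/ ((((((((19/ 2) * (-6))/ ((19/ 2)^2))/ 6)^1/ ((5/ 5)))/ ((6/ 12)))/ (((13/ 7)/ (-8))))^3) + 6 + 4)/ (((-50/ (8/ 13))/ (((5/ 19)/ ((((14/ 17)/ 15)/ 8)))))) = 251266845203/ 1214560256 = 206.88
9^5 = 59049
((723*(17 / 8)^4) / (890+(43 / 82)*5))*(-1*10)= -2475813003 / 14990336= -165.16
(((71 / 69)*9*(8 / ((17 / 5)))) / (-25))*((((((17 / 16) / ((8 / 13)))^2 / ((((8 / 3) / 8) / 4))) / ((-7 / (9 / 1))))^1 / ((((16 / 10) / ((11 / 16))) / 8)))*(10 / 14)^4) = 113593033125 / 3166707712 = 35.87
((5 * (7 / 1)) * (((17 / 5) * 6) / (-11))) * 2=-1428 / 11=-129.82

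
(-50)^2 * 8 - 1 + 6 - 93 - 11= 19901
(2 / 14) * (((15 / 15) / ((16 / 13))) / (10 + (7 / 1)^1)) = 13 / 1904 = 0.01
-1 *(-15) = 15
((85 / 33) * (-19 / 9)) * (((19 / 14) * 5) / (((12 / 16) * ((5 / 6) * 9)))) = -122740 / 18711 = -6.56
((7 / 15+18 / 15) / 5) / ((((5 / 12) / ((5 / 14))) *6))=1 / 21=0.05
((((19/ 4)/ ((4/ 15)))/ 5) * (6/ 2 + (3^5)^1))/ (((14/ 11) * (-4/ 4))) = -77121/ 112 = -688.58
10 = 10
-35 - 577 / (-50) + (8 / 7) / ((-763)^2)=-4780189259 / 203759150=-23.46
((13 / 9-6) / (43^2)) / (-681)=41 / 11332521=0.00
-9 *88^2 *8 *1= -557568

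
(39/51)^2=169/289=0.58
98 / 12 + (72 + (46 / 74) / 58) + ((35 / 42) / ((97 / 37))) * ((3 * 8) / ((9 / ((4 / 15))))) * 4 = 227854307 / 2810187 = 81.08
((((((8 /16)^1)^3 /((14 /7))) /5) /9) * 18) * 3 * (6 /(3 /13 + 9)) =39 /800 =0.05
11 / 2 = 5.50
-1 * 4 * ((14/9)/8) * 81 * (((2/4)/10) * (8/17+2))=-1323/170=-7.78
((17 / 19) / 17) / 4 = 0.01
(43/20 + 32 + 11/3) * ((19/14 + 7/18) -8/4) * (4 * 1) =-36304/945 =-38.42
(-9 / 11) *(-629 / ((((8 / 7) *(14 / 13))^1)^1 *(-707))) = -73593 / 124432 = -0.59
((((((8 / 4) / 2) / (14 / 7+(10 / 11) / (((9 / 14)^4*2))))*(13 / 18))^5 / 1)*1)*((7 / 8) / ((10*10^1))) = 86181861193829310282422049 / 110321944247231450314868368179200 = 0.00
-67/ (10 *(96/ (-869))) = 58223/ 960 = 60.65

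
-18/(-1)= 18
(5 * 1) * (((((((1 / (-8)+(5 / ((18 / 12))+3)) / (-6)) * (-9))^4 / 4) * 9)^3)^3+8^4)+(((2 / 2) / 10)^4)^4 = 507432549154953015031361812167192259416631133420051342093940110760483484666259420655041230447749789 / 892029807941224925661428730905934460239216640000000000000000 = 568851561503410329810791600000000000000.00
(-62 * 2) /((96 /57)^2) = -11191 /256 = -43.71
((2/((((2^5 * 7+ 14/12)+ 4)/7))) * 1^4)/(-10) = -42/6875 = -0.01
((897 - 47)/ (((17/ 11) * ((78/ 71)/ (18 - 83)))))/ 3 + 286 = -95051/ 9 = -10561.22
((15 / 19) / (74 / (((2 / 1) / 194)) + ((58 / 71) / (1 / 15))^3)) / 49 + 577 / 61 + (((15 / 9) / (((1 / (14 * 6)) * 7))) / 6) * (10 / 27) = 158769112821026791 / 14847134685559218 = 10.69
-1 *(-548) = 548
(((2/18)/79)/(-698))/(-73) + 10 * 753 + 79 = 275661089047/36228294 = 7609.00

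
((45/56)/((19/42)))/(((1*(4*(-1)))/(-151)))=20385/304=67.06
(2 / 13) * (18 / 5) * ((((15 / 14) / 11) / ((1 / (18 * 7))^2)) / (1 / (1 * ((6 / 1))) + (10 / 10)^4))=104976 / 143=734.10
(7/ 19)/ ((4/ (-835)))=-5845/ 76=-76.91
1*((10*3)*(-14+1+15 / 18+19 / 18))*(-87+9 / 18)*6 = 173000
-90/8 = -45/4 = -11.25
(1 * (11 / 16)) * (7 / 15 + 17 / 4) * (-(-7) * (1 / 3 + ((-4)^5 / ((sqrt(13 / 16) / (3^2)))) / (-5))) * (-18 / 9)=-8367744 * sqrt(13) / 325-21791 / 1440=-92846.92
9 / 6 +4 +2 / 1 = 15 / 2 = 7.50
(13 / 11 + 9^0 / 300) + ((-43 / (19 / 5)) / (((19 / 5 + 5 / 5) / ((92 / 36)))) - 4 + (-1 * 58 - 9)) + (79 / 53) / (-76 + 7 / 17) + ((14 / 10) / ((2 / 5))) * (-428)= -24194402978233 / 15372660600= -1573.86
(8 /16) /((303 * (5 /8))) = 4 /1515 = 0.00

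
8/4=2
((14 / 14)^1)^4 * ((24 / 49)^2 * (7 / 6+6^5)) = 4479648 / 2401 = 1865.74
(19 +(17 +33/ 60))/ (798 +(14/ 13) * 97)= 9503/ 234640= 0.04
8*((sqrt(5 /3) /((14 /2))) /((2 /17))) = 68*sqrt(15) /21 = 12.54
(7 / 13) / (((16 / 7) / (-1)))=-49 / 208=-0.24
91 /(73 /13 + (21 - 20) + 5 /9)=10647 /839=12.69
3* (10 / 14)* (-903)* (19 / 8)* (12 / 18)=-12255 / 4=-3063.75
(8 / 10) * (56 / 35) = 32 / 25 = 1.28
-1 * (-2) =2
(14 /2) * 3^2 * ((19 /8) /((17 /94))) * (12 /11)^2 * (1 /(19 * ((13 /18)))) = 71.75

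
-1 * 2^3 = -8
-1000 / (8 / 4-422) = 50 / 21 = 2.38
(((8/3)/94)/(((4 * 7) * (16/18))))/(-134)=-3/352688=-0.00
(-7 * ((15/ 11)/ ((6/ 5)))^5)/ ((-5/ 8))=13671875/ 644204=21.22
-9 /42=-3 /14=-0.21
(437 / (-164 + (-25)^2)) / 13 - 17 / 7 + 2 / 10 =-452159 / 209755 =-2.16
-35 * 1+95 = 60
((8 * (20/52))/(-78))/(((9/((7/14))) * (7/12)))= -40/10647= -0.00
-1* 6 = -6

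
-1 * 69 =-69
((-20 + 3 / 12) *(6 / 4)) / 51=-79 / 136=-0.58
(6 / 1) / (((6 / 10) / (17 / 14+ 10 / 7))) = 185 / 7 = 26.43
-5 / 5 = -1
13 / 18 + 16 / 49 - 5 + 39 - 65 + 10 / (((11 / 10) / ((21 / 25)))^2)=-12870589 / 533610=-24.12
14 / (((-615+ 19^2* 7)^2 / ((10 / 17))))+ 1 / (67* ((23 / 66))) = 1025490127 / 23942381392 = 0.04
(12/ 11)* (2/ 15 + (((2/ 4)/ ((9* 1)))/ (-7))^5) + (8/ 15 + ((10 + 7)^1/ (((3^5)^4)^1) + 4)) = 120642777591797569/ 25785049588147080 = 4.68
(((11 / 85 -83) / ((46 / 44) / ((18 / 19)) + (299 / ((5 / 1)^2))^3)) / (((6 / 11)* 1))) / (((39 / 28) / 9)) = -1342410300000 / 2340890372509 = -0.57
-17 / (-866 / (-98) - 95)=833 / 4222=0.20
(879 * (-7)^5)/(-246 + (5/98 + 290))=-482596198/1439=-335369.14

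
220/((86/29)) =3190/43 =74.19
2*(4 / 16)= 1 / 2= 0.50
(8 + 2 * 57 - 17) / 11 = 105 / 11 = 9.55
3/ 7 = 0.43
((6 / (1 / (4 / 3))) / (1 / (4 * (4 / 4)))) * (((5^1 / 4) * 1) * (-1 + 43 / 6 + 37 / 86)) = 263.88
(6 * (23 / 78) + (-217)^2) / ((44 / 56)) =8570520 / 143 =59933.71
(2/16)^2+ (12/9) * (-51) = -4351/64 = -67.98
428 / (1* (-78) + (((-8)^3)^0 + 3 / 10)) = -4280 / 767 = -5.58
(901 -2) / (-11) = -81.73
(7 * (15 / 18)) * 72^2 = 30240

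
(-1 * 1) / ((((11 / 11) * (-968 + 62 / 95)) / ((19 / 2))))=1805 / 183796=0.01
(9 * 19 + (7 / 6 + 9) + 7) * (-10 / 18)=-5645 / 54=-104.54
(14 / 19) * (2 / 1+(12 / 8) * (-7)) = -119 / 19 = -6.26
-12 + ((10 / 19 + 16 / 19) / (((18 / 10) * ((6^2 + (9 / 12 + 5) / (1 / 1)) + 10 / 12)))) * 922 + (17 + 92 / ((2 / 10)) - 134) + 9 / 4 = 40744051 / 116508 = 349.71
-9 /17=-0.53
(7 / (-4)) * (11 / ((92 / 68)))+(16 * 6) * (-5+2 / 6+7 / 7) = -33693 / 92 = -366.23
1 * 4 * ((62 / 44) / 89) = 62 / 979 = 0.06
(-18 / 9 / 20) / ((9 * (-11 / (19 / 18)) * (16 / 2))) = 0.00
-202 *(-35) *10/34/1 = 35350/17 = 2079.41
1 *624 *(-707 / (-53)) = 441168 / 53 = 8323.92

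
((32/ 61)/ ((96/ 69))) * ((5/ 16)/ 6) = 115/ 5856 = 0.02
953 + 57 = 1010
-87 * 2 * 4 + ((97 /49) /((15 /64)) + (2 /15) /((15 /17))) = -7578614 /11025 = -687.40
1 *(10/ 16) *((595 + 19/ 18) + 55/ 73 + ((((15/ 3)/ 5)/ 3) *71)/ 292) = 7843135/ 21024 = 373.06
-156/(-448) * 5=195/112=1.74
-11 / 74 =-0.15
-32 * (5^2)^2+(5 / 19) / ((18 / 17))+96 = -6807083 / 342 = -19903.75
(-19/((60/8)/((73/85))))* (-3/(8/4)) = 1387/425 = 3.26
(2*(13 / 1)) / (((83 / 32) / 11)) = 9152 / 83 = 110.27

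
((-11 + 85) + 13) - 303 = -216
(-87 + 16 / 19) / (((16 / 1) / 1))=-1637 / 304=-5.38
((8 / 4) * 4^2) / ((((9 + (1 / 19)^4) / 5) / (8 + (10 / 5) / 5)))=87575712 / 586445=149.33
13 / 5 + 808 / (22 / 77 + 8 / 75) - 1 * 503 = 802794 / 515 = 1558.82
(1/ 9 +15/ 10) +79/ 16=943/ 144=6.55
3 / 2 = 1.50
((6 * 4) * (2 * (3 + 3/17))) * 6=15552/17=914.82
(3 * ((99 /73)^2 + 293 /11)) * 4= 20030496 /58619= 341.71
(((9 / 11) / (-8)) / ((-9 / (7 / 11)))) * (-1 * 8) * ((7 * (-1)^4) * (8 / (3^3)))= -392 / 3267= -0.12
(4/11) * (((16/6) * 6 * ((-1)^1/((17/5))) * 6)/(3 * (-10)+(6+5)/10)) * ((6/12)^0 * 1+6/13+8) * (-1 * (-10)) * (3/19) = 70848000/13348621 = 5.31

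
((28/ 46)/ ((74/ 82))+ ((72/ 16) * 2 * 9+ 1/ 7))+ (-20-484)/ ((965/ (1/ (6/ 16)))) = 462321282/ 5748505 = 80.42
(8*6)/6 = 8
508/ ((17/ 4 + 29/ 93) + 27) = 188976/ 11741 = 16.10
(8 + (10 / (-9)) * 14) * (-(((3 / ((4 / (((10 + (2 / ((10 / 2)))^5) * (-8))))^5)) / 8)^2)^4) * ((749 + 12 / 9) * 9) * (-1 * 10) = -28446155817412405554600658753356105767237355638987920117989048320148697044579679227630005164469480934445444109453815549324733321417268578065680638248982228825897124289911689097418999617187479552 / 12446030555722283414288128107560248481180504337442334266202233229579397668070766882367889646251427233913933179110244964249432086944580078125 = -2285560499795959492825297000000000000000000000000000000.00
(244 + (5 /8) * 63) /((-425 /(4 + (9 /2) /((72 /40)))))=-29471 /6800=-4.33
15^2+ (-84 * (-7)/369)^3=426224611/1860867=229.05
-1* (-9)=9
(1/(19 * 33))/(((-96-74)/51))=-1/2090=-0.00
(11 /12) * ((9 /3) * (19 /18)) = 209 /72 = 2.90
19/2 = 9.50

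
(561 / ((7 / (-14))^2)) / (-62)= -1122 / 31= -36.19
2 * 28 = 56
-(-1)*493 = 493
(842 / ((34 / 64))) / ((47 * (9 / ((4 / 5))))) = 107776 / 35955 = 3.00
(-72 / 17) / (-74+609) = -72 / 9095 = -0.01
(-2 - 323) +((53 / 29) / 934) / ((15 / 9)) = -44014591 / 135430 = -325.00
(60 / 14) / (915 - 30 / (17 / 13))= 34 / 7077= 0.00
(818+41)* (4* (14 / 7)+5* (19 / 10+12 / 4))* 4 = 111670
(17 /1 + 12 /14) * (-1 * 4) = -71.43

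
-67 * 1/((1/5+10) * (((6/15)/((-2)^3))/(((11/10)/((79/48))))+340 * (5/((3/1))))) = -117920/10171457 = -0.01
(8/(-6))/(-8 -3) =4/33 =0.12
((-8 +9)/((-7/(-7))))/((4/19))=19/4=4.75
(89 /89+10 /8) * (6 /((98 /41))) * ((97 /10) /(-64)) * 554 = -29743983 /62720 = -474.23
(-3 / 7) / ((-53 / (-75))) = -225 / 371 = -0.61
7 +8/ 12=23/ 3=7.67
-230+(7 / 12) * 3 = -913 / 4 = -228.25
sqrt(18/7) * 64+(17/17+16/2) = 9+192 * sqrt(14)/7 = 111.63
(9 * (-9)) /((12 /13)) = -351 /4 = -87.75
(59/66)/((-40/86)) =-2537/1320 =-1.92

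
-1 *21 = -21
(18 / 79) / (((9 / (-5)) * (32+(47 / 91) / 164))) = -29848 / 7546317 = -0.00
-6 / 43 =-0.14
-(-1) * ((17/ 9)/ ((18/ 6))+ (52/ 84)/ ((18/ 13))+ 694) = 262739/ 378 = 695.08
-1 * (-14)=14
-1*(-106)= 106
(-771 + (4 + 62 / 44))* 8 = -67372 / 11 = -6124.73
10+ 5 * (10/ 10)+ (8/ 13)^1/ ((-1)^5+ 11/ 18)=1221/ 91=13.42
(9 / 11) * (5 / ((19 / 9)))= 405 / 209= 1.94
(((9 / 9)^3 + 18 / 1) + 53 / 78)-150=-10165 / 78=-130.32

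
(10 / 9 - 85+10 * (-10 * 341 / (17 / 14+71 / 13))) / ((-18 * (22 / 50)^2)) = 788515625 / 529254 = 1489.86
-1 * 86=-86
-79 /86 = -0.92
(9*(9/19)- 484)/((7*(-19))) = 9115/2527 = 3.61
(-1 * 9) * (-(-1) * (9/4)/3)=-27/4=-6.75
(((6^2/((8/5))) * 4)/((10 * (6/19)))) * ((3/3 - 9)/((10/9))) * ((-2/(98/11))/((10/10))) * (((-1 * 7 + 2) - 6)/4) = -62073/490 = -126.68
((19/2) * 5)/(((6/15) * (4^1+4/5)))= 2375/96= 24.74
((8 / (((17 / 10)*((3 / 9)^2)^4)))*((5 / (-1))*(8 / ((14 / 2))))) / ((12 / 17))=-1749600 / 7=-249942.86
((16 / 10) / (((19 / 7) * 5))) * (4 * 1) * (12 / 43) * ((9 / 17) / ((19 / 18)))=435456 / 6597275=0.07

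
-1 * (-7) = 7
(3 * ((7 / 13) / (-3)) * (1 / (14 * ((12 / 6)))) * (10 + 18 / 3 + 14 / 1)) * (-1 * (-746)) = -5595 / 13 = -430.38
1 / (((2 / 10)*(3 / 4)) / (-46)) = -920 / 3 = -306.67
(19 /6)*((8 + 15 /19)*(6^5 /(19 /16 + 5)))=384768 /11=34978.91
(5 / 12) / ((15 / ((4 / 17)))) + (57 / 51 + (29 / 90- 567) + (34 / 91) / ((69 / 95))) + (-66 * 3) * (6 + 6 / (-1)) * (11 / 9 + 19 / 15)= -1809419321 / 3202290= -565.04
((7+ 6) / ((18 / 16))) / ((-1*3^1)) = -104 / 27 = -3.85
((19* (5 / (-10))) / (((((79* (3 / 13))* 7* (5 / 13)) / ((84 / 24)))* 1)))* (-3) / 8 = 3211 / 12640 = 0.25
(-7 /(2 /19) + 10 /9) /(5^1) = -1177 /90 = -13.08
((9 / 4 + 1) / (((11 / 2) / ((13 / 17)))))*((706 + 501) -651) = 46982 / 187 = 251.24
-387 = -387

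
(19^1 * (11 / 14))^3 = 3327.01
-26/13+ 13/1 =11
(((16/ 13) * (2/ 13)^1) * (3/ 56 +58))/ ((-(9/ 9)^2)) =-13004/ 1183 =-10.99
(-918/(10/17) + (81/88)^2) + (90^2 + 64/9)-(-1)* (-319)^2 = 37743296717/348480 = 108308.36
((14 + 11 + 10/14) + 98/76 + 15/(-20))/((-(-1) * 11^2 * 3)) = 13967/193116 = 0.07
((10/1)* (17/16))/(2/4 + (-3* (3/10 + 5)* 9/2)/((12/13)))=-850/6161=-0.14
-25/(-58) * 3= 75/58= 1.29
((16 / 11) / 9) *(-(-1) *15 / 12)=20 / 99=0.20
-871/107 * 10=-8710/107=-81.40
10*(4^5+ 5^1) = 10290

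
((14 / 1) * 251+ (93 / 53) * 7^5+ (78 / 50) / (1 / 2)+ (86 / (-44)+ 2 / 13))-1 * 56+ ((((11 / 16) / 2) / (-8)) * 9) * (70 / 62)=49546663106757 / 1503673600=32950.41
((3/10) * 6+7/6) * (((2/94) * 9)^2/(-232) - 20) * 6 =-356.00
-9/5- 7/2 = -53/10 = -5.30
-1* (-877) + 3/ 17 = 14912/ 17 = 877.18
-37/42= -0.88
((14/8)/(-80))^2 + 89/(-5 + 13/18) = -164041027/7884800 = -20.80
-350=-350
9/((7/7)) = 9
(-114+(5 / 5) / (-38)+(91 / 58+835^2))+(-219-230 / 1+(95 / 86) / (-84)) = 696663.53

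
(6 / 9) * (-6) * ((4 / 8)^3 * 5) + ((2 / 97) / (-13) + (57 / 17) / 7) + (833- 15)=244889507 / 300118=815.98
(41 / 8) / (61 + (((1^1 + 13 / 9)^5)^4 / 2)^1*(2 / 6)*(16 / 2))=1495392851464002242523 / 22573761756787161473998093496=0.00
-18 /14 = -1.29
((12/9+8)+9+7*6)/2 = 181/6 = 30.17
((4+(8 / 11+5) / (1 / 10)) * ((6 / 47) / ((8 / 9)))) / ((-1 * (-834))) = 0.01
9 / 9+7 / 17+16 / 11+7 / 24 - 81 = -349355 / 4488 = -77.84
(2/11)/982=1/5401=0.00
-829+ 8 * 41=-501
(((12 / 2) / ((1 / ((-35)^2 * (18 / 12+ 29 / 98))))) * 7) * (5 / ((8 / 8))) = 462000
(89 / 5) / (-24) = -89 / 120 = -0.74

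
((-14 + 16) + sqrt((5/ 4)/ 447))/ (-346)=-0.01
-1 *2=-2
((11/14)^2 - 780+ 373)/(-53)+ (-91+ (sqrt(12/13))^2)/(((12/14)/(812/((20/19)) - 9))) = -162281199071/2025660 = -80112.75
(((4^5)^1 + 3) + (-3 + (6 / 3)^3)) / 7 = 1032 / 7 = 147.43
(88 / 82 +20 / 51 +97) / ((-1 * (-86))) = 205891 / 179826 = 1.14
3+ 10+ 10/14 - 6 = 54/7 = 7.71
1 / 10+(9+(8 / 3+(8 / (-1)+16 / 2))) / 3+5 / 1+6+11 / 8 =5891 / 360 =16.36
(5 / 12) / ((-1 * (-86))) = 5 / 1032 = 0.00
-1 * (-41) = 41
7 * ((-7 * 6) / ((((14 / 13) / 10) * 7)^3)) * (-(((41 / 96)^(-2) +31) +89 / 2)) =224310679125 / 4036081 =55576.36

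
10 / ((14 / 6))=30 / 7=4.29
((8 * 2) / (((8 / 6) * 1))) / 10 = 1.20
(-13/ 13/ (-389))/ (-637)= -1/ 247793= -0.00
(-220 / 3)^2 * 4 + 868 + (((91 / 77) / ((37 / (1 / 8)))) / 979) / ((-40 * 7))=179767203024523 / 8032812480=22379.11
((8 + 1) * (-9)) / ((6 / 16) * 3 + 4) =-648 / 41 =-15.80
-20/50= -2/5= -0.40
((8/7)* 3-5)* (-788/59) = 8668/413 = 20.99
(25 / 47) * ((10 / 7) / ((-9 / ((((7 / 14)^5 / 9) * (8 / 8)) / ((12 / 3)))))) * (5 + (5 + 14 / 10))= -475 / 568512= -0.00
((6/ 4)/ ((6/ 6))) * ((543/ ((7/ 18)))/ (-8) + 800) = 52539/ 56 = 938.20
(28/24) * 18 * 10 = 210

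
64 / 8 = 8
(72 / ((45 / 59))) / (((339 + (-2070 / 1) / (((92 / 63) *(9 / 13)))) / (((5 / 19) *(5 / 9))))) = -4720 / 584307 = -0.01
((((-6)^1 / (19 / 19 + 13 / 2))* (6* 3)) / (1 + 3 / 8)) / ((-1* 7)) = 576 / 385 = 1.50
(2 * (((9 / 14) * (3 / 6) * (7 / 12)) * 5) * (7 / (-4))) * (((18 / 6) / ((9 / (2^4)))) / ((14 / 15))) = -75 / 4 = -18.75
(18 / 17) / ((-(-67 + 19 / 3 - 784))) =27 / 21539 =0.00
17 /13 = 1.31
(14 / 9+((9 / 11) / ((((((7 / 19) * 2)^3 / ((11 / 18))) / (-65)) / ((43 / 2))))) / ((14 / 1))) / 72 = -1.71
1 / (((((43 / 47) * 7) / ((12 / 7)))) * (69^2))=188 / 3343809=0.00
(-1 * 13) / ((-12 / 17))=18.42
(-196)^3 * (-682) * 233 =1196488447616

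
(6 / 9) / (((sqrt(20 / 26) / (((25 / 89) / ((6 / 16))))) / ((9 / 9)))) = 40 * sqrt(130) / 801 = 0.57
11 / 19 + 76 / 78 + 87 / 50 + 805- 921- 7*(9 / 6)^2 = -9518641 / 74100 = -128.46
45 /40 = 9 /8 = 1.12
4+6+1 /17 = 171 /17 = 10.06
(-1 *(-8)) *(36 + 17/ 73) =21160/ 73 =289.86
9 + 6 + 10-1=24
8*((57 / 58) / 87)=0.09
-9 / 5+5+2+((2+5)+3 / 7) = 442 / 35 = 12.63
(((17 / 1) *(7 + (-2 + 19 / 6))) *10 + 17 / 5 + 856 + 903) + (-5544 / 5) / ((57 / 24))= 764903 / 285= 2683.87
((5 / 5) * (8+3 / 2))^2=90.25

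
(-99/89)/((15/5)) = -33/89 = -0.37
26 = 26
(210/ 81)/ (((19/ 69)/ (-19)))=-1610/ 9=-178.89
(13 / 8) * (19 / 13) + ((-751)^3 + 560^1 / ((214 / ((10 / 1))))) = -362571402423 / 856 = -423564722.46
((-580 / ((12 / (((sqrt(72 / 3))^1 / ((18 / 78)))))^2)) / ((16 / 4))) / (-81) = 24505 / 4374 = 5.60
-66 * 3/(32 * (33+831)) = -11/1536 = -0.01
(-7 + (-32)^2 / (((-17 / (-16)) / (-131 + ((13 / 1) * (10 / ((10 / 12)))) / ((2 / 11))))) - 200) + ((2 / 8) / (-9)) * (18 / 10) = 238152963 / 340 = 700449.89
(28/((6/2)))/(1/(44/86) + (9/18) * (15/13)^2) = 52052/14613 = 3.56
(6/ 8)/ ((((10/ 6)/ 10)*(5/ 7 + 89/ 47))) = 987/ 572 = 1.73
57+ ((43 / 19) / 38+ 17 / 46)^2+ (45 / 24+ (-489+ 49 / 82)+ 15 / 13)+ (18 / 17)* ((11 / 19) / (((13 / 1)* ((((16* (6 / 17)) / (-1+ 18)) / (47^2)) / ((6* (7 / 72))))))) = -576796700776161 / 2351674764608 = -245.27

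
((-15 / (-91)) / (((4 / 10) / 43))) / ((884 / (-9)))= -29025 / 160888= -0.18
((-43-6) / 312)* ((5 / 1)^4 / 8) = -30625 / 2496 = -12.27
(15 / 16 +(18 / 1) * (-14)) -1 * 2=-4049 / 16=-253.06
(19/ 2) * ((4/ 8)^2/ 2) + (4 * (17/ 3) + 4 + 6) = 1625/ 48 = 33.85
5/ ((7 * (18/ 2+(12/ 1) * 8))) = 1/ 147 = 0.01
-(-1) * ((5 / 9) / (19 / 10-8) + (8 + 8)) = 15.91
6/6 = 1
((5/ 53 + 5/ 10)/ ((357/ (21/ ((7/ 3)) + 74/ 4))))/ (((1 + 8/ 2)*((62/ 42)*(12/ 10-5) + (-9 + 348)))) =3465/ 126161624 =0.00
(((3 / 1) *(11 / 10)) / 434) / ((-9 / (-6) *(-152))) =-11 / 329840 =-0.00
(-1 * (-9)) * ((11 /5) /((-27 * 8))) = -11 /120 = -0.09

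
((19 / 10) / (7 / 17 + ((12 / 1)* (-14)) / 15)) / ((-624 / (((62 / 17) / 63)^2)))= 18259 / 19304295192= 0.00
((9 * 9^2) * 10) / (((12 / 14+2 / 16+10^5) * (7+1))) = 0.01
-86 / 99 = -0.87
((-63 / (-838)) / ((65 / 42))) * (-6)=-7938 / 27235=-0.29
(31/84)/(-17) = -31/1428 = -0.02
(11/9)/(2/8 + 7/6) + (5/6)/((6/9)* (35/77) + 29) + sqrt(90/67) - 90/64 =-812849/1578144 + 3* sqrt(670)/67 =0.64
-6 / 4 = -3 / 2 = -1.50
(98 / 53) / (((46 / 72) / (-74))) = -261072 / 1219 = -214.17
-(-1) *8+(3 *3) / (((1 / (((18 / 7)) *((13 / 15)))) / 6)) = 4492 / 35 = 128.34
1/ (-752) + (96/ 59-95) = -4142827/ 44368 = -93.37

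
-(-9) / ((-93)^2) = 1 / 961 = 0.00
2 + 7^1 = 9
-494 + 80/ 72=-4436/ 9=-492.89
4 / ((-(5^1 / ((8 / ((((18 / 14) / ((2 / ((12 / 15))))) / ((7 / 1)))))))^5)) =-1157018619904 / 59049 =-19594211.92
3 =3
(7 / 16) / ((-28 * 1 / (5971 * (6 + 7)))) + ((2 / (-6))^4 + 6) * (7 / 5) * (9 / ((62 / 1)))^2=-372923971 / 307520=-1212.68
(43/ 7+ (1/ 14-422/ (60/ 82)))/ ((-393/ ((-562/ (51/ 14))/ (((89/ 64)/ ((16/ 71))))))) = -68948641792/ 1899775755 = -36.29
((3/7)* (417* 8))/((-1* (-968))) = 1251/847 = 1.48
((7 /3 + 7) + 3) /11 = 37 /33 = 1.12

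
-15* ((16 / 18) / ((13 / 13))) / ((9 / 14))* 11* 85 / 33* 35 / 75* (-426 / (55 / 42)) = 89212.34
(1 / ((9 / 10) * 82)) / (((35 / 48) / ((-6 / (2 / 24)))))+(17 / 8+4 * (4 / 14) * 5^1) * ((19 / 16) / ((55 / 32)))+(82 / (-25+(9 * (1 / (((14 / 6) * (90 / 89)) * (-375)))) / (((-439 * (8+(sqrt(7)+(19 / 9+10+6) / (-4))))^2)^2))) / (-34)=221363858365262391156870240000000 * sqrt(7) / 517323118857357992212900908072715683930159716273+136362314665855084357587017609864807005195840503476273 / 32663781724653583628322563335711268283350284485477220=4.17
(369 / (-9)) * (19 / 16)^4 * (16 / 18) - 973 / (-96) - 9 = -5259449 / 73728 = -71.34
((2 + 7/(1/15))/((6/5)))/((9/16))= 4280/27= 158.52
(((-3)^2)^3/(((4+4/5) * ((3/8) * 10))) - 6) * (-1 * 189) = -13041/2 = -6520.50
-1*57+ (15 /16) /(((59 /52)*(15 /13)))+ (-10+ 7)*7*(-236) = 1156333 /236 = 4899.72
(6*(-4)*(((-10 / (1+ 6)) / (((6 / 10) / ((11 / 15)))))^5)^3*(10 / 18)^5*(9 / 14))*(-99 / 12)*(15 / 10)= -71796452911831501562500000000000000 / 1662694864564918452686842106907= -43180.78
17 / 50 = 0.34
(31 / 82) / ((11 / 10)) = 155 / 451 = 0.34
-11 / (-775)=11 / 775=0.01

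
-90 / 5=-18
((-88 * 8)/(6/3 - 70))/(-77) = -16/119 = -0.13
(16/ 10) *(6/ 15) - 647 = -16159/ 25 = -646.36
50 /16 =25 /8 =3.12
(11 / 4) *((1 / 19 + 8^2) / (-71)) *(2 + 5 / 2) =-120483 / 10792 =-11.16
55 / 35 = 1.57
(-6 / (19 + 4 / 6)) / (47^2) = -18 / 130331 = -0.00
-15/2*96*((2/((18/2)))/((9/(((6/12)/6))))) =-40/27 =-1.48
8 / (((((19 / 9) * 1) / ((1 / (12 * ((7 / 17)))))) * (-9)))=-34 / 399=-0.09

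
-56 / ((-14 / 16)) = 64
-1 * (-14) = 14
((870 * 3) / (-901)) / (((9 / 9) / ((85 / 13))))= -13050 / 689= -18.94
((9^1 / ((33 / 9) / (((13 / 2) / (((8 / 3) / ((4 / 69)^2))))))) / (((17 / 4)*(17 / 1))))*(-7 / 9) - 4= -6727128 / 1681691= -4.00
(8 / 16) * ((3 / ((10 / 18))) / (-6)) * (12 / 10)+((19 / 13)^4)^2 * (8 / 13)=12.27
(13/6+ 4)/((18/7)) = 259/108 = 2.40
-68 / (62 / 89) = -3026 / 31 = -97.61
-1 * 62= -62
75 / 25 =3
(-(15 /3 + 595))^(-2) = 1 /360000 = 0.00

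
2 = 2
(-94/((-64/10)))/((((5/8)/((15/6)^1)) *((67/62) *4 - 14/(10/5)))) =-7285/332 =-21.94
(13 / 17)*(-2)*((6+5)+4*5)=-806 / 17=-47.41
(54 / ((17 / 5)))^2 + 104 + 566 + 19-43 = 259594 / 289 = 898.25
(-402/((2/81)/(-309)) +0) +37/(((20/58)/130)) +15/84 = 141253789/28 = 5044778.18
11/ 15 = 0.73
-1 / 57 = -0.02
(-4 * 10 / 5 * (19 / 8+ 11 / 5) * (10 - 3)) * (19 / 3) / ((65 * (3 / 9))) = -24339 / 325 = -74.89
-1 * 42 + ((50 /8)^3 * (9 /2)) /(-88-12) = -27129 /512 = -52.99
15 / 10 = 3 / 2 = 1.50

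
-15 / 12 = -1.25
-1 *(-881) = 881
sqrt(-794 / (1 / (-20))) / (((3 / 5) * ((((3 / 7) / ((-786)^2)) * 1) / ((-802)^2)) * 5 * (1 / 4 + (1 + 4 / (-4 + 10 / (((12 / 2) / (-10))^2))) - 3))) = -264559355492992 * sqrt(3970) / 677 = -24622361803906.78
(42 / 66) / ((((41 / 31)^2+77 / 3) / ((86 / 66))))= 289261 / 9563840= 0.03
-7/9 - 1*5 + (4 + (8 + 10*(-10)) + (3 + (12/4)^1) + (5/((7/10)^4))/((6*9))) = -5665370/64827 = -87.39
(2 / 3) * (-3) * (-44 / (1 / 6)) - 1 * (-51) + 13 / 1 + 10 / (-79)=46758 / 79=591.87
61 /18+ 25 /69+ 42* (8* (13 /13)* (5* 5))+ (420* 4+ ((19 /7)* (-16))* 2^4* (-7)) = 6188369 /414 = 14947.75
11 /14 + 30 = 431 /14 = 30.79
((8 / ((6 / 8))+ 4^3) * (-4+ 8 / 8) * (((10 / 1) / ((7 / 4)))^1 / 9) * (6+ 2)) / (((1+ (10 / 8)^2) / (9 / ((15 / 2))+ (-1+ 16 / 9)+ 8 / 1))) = -14712832 / 3321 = -4430.24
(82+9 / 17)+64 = 2491 / 17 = 146.53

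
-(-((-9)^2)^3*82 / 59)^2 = -1899056203298244 / 3481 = -545549038580.36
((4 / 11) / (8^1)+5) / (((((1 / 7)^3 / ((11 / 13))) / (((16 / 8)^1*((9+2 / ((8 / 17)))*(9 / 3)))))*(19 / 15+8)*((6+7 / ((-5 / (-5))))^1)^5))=90804105 / 2683705804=0.03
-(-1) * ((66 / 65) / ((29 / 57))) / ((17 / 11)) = 41382 / 32045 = 1.29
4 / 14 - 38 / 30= -103 / 105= -0.98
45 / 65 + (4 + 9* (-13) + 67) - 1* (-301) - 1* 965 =-9221 / 13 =-709.31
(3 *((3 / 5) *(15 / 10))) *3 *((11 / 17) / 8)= 891 / 1360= 0.66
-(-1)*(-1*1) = -1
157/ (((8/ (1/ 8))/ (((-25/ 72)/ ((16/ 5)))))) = -19625/ 73728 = -0.27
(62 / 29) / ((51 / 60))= 1240 / 493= 2.52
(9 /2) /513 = 1 /114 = 0.01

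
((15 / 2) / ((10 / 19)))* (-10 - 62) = -1026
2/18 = 1/9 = 0.11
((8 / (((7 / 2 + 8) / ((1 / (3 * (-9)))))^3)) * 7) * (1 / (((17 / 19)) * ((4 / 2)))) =-4256 / 4071212037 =-0.00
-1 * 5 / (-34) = 5 / 34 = 0.15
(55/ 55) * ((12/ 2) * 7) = 42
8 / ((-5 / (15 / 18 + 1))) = -44 / 15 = -2.93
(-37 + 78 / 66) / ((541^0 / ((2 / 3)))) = -788 / 33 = -23.88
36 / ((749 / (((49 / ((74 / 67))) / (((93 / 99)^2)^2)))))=10011545082 / 3656219639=2.74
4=4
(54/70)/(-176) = -27/6160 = -0.00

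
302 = 302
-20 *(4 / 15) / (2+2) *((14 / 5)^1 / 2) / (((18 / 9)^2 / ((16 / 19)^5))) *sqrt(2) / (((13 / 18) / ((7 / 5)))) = -308281344 *sqrt(2) / 804732175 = -0.54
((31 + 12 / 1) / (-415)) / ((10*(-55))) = 43 / 228250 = 0.00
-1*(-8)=8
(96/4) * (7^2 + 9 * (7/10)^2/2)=30723/25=1228.92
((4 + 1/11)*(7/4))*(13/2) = 4095/88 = 46.53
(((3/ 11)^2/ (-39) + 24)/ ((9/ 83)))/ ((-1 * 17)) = -1044389/ 80223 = -13.02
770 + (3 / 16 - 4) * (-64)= 1014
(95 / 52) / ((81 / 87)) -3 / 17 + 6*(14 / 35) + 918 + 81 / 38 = 2095852639 / 2267460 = 924.32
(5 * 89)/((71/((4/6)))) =890/213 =4.18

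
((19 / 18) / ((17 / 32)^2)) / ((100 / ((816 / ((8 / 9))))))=34.33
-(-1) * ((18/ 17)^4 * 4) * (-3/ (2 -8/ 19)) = -3989088/ 417605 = -9.55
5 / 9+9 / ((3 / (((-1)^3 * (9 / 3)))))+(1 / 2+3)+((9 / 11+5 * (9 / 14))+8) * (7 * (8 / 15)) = 39577 / 990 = 39.98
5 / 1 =5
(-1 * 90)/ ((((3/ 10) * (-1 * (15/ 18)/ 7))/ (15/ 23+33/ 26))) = 1447740/ 299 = 4841.94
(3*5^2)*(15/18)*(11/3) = 229.17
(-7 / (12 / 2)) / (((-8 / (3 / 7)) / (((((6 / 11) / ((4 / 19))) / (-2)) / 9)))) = -19 / 2112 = -0.01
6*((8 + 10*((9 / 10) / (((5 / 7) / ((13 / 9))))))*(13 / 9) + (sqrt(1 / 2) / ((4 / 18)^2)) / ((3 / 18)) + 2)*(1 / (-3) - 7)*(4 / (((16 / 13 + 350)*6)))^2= -5577*sqrt(2) / 579121 - 13332748 / 2110896045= -0.02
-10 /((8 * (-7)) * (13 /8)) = 10 /91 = 0.11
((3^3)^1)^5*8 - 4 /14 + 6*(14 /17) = 13660160018 /119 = 114791260.66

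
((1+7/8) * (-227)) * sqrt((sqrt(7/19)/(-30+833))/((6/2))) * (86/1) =-48805 * 19^(3/4) * sqrt(2409) * 7^(1/4)/61028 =-581.02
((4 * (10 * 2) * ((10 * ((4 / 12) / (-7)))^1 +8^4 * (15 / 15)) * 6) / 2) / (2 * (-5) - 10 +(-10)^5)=-9.83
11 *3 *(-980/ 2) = -16170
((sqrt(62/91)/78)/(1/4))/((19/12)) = 8 * sqrt(5642)/22477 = 0.03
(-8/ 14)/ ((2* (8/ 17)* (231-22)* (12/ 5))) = -85/ 70224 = -0.00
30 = 30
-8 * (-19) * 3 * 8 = 3648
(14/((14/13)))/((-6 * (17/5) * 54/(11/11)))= -65/5508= -0.01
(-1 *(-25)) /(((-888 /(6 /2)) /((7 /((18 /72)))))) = -175 /74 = -2.36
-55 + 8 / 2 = -51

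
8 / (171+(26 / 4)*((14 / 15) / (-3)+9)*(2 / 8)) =2880 / 66643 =0.04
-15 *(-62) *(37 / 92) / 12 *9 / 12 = 17205 / 736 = 23.38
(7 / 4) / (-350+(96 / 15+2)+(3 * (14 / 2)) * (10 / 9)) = -15 / 2728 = -0.01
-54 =-54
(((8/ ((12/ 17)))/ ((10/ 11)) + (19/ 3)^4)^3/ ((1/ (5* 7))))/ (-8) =-247752380099712481/ 13286025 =-18647592496.61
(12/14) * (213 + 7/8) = 5133/28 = 183.32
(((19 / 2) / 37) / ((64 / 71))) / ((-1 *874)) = -71 / 217856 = -0.00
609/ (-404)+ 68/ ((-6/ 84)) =-385217/ 404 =-953.51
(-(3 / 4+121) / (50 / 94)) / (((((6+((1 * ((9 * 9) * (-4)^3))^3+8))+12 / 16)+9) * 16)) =22889 / 222902511168400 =0.00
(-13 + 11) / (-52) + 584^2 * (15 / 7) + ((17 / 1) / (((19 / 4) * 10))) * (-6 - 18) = 12635976953 / 17290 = 730825.73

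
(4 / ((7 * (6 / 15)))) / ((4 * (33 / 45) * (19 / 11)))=75 / 266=0.28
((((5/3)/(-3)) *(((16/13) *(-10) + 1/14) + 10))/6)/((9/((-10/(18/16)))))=-40700/199017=-0.20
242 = 242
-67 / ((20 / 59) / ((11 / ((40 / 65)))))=-565279 / 160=-3532.99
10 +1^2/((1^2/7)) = 17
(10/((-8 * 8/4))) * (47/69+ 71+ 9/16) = -398785/8832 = -45.15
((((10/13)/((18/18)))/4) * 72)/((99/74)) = 1480/143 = 10.35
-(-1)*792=792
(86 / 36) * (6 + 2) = 172 / 9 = 19.11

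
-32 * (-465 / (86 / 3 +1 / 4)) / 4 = 44640 / 347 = 128.65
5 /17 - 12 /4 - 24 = -26.71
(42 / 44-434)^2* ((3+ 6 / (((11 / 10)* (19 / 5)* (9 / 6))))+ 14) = 340636274937 / 101156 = 3367435.20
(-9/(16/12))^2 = 45.56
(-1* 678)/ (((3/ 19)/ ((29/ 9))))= -124526/ 9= -13836.22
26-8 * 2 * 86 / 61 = 210 / 61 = 3.44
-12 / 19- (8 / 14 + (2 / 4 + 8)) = -2581 / 266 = -9.70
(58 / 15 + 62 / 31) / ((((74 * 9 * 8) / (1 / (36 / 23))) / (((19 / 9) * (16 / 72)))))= 4807 / 14565420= 0.00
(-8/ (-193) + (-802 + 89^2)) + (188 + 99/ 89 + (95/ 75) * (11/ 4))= 7535519473/ 1030620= 7311.64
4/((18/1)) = 2/9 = 0.22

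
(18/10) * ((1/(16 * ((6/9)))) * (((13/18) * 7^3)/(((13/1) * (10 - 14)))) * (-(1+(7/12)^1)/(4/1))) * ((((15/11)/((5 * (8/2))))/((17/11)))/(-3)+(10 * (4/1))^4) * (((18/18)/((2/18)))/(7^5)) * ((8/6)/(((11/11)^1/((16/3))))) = 3307519981/1066240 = 3102.04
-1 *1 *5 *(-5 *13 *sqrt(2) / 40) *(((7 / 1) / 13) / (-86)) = -35 *sqrt(2) / 688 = -0.07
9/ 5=1.80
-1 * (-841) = 841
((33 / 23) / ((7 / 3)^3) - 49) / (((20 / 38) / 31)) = -22715963 / 7889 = -2879.45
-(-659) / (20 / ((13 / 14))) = 8567 / 280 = 30.60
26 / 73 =0.36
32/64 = 1/2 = 0.50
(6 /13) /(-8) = -3 /52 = -0.06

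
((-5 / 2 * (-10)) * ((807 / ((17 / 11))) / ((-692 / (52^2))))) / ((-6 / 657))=16427332350 / 2941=5585628.14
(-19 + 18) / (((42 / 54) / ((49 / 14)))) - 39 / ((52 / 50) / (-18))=1341 / 2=670.50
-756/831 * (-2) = 1.82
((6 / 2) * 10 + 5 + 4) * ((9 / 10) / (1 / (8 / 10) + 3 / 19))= 13338 / 535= 24.93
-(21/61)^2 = -441/3721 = -0.12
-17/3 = -5.67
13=13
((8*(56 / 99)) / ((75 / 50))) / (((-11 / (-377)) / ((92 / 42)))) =2219776 / 9801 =226.48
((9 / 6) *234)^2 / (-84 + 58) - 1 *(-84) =-9309 / 2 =-4654.50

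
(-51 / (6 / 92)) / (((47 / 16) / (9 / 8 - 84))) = 1036932 / 47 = 22062.38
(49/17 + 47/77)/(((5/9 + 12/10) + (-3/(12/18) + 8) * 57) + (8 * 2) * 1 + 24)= 0.01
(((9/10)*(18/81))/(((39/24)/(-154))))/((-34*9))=616/9945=0.06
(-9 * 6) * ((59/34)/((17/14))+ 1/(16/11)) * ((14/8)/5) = -1849743/46240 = -40.00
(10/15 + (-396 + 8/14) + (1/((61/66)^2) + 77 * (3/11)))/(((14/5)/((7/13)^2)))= -145573265/3773094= -38.58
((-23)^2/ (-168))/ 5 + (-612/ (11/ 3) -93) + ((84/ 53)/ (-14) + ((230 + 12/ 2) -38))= -30681967/ 489720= -62.65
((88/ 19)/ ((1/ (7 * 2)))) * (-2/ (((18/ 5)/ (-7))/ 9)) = 2269.47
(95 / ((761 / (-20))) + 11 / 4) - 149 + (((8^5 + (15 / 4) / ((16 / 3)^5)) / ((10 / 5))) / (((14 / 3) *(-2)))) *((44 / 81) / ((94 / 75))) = -4912260851578745 / 5400636162048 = -909.57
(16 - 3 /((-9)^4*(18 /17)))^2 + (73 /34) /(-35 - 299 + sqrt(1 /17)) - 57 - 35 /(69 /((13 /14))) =198.51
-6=-6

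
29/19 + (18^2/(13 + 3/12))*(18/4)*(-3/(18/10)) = -181.87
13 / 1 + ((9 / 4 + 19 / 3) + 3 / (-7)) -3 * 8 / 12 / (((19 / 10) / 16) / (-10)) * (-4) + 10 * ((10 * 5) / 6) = -908437 / 1596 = -569.20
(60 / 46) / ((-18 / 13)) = -65 / 69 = -0.94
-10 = -10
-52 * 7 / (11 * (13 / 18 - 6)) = 6552 / 1045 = 6.27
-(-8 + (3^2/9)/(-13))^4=-121550625/28561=-4255.83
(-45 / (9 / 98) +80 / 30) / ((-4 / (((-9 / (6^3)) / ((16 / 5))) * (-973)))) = 3556315 / 2304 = 1543.54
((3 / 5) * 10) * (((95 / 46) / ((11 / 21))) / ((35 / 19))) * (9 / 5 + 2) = 61731 / 1265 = 48.80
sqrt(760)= 2 * sqrt(190)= 27.57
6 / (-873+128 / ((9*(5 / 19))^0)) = -6 / 745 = -0.01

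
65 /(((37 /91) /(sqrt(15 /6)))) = 252.77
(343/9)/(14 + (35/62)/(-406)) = 1233428/453051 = 2.72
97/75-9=-578/75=-7.71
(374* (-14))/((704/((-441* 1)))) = 52479/16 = 3279.94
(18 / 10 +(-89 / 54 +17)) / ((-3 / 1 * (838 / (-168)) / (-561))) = -12123958 / 18855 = -643.01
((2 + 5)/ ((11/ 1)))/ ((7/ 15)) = 1.36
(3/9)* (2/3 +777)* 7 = 16331/9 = 1814.56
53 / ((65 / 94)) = 4982 / 65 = 76.65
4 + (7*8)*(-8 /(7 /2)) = -124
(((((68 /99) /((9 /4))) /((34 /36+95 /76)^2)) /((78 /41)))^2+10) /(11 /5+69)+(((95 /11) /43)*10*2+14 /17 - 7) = -1883286909024019555 /932739414050893878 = -2.02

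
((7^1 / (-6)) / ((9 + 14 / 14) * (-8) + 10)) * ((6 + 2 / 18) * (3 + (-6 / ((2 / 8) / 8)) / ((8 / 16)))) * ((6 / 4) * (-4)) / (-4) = -1397 / 24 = -58.21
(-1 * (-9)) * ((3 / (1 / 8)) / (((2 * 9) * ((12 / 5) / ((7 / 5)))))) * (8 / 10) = 28 / 5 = 5.60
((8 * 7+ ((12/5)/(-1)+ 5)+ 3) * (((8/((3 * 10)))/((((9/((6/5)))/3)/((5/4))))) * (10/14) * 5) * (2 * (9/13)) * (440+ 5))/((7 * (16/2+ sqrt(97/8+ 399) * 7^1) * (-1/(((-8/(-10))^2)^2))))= 769916928/1827382375-24059904 * sqrt(6578)/261054625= -7.05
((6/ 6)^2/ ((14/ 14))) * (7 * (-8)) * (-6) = 336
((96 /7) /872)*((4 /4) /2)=6 /763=0.01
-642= -642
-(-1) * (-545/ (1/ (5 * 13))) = -35425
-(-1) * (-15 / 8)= -15 / 8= -1.88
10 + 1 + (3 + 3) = 17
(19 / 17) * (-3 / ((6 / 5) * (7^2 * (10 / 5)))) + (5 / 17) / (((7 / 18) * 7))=0.08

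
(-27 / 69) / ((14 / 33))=-0.92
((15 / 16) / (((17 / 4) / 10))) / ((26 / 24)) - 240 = -52590 / 221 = -237.96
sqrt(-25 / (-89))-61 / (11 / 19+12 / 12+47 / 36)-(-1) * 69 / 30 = -371861 / 19730+5 * sqrt(89) / 89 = -18.32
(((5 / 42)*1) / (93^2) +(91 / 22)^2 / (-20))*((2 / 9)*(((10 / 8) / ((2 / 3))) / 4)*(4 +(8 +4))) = -1504045549 / 1054901232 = -1.43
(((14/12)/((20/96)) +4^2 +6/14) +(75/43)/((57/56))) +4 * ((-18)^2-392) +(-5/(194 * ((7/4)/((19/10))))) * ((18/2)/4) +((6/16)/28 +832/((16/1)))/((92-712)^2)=-1694486271536461/6823782694400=-248.32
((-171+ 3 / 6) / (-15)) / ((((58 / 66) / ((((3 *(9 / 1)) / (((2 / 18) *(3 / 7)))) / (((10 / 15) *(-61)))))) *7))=-911493 / 35380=-25.76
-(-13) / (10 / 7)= 9.10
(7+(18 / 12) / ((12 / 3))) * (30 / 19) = 885 / 76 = 11.64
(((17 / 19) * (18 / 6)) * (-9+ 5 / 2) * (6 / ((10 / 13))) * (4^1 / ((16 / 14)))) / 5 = -180999 / 1900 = -95.26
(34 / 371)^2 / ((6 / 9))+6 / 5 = 834516 / 688205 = 1.21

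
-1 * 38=-38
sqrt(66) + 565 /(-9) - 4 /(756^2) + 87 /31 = -265637263 /4429404 + sqrt(66) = -51.85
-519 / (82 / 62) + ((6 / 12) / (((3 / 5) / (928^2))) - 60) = 88215713 / 123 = 717200.92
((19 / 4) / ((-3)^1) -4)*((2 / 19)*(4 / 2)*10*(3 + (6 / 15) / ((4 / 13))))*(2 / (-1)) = 5762 / 57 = 101.09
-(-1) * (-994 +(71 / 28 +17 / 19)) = -526983 / 532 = -990.57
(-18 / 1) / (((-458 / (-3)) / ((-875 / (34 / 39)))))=921375 / 7786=118.34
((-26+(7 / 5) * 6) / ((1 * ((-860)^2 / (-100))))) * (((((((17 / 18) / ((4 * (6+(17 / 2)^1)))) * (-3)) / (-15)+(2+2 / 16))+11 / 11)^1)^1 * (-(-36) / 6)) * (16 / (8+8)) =359249 / 8043150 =0.04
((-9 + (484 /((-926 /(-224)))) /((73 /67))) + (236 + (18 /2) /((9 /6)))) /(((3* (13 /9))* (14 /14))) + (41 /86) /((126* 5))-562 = -11508582528433 /23805987660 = -483.43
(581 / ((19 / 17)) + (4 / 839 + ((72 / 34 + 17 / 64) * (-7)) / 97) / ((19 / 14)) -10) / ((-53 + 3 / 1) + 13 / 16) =-428762628009 / 41375279966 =-10.36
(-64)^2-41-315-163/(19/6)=70082/19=3688.53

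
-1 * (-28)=28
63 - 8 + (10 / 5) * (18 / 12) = 58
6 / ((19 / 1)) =6 / 19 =0.32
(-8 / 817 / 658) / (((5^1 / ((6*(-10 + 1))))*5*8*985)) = 27 / 6619027625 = 0.00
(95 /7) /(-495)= -19 /693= -0.03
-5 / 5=-1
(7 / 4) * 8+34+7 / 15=727 / 15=48.47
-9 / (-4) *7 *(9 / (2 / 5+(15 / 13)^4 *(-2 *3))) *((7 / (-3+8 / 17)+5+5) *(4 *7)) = -2804.66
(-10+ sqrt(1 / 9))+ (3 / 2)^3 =-151 / 24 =-6.29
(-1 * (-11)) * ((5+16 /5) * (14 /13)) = 6314 /65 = 97.14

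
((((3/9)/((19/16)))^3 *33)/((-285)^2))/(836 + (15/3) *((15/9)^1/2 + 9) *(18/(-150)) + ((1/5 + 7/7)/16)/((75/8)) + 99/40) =1802240/166986192631077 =0.00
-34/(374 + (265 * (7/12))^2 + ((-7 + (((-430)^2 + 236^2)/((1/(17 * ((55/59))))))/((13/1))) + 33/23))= -0.00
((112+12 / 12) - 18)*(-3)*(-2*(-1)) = -570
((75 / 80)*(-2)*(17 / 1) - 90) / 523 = -975 / 4184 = -0.23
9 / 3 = 3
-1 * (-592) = 592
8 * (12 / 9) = 10.67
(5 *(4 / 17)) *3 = 60 / 17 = 3.53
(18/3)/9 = 2/3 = 0.67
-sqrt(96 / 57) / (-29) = 4 * sqrt(38) / 551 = 0.04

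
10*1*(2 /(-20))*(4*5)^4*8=-1280000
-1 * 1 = -1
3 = 3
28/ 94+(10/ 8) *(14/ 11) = 1953/ 1034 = 1.89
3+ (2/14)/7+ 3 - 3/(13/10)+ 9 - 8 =3002/637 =4.71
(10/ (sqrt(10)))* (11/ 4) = 11* sqrt(10)/ 4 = 8.70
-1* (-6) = 6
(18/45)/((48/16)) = 2/15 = 0.13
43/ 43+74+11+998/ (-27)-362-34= -9368/ 27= -346.96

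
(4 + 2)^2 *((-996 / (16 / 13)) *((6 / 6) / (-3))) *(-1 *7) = -67977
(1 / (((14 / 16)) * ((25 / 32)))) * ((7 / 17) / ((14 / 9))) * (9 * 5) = 17.43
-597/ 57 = -199/ 19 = -10.47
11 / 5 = 2.20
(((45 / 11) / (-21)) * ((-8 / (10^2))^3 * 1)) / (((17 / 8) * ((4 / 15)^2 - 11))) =-1728 / 402353875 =-0.00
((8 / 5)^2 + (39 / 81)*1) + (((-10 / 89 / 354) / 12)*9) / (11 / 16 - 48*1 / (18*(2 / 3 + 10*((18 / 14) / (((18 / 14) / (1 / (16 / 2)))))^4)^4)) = 124312251854236480866347 / 40872016296936520356825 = 3.04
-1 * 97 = -97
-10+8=-2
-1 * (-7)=7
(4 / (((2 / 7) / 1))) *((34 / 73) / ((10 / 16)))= 3808 / 365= 10.43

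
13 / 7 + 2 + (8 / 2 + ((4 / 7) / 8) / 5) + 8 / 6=1933 / 210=9.20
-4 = -4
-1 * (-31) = 31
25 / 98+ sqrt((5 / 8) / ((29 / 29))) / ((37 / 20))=25 / 98+ 5 * sqrt(10) / 37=0.68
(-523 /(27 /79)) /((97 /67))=-2768239 /2619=-1056.98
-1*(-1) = 1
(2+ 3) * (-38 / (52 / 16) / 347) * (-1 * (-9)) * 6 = -41040 / 4511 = -9.10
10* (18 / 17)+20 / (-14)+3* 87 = 32149 / 119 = 270.16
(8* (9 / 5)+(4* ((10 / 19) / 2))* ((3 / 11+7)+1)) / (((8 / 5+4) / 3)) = 18111 / 1463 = 12.38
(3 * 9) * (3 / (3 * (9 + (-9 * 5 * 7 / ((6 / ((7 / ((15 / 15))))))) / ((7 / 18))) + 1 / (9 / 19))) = -729 / 25253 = -0.03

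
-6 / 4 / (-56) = 3 / 112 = 0.03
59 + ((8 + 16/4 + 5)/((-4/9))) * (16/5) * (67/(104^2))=787429/13520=58.24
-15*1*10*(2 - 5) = 450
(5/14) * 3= 15/14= 1.07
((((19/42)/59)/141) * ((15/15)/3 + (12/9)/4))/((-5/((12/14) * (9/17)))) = -38/11549545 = -0.00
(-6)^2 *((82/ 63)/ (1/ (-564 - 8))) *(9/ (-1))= 241220.57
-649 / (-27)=649 / 27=24.04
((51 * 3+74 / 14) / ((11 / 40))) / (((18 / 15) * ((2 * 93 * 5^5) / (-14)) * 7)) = -4432 / 2685375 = -0.00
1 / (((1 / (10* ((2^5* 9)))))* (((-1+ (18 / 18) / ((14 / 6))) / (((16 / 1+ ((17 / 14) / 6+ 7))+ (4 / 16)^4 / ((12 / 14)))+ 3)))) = -132082.97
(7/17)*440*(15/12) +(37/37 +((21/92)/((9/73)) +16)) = 1151051/4692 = 245.32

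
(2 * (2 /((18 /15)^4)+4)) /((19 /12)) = 3217 /513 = 6.27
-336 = -336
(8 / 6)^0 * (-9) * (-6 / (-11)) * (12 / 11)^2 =-7776 / 1331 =-5.84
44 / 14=22 / 7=3.14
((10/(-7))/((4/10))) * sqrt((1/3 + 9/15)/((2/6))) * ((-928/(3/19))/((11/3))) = 88160 * sqrt(70)/77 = 9579.21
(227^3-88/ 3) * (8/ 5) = 18715285.87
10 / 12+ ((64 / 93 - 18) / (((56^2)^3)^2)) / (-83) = 437026813128808993914995 / 524432175754570792697856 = 0.83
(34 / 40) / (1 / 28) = 119 / 5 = 23.80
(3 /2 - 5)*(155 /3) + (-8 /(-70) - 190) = -77851 /210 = -370.72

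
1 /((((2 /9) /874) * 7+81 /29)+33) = 114057 /4082657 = 0.03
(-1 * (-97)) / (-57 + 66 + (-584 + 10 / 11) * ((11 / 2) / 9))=-291 / 1042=-0.28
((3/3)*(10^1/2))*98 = 490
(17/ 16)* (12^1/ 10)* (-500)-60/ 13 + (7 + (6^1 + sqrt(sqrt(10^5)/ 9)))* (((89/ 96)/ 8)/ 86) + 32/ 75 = -4591285773/ 7155200 + 445* 10^(1/ 4)/ 99072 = -641.66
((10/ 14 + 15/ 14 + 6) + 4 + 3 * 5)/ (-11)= -375/ 154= -2.44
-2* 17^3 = -9826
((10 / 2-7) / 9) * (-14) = 3.11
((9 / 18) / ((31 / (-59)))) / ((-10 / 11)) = 649 / 620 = 1.05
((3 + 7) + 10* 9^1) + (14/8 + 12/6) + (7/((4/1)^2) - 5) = 1587/16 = 99.19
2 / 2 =1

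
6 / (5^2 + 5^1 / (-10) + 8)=12 / 65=0.18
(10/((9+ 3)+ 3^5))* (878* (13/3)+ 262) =24400/153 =159.48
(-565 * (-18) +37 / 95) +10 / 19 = 966237 / 95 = 10170.92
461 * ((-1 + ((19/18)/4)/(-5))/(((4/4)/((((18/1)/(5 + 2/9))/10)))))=-167.28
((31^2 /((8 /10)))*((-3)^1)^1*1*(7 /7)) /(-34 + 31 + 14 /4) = -14415 /2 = -7207.50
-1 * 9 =-9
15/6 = 5/2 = 2.50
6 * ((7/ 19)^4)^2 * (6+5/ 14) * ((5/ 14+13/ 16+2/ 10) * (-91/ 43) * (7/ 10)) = -15347381815857/ 584234568610400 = -0.03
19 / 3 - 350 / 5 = -191 / 3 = -63.67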